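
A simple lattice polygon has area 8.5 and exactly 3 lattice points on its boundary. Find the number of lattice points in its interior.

Pick's theorem A = I + B/2 − 1 rearranges to I = A − B/2 + 1 = 8.5 − 3/2 + 1 = 8.

8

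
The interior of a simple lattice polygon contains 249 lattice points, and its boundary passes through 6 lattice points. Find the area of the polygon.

251

Pick's theorem states A = I + B/2 − 1, so A = 249 + 6/2 − 1 = 251.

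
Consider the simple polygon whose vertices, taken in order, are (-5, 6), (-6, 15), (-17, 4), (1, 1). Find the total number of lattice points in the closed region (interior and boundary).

100

The shoelace formula gives twice the area as |[(-5)·15 − (-6)·6] + [(-6)·4 − (-17)·15] + [(-17)·1 − 1·4] + [1·6 − (-5)·1]| = 182, so the area is 91.
Summing gcd(|Δx|,|Δy|) over the edges gives the boundary count: gcd(1,9) + gcd(11,11) + gcd(18,3) + gcd(6,5) = 1+11+3+1 = 16.
Pick's theorem gives I = A − B/2 + 1 = 91 − 16/2 + 1 = 84, so the closed region contains I + B = 84 + 16 = 100 lattice points.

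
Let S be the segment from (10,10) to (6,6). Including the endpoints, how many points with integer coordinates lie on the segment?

5

The number of lattice points on a segment between lattice points is gcd(|Δx|,|Δy|) + 1 = gcd(4,4) + 1 = 4 + 1 = 5.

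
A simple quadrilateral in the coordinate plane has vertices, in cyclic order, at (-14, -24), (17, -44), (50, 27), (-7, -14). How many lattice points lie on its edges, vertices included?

4

Summing gcd(|Δx|,|Δy|) over the edges gives the boundary count: gcd(31,20) + gcd(33,71) + gcd(57,41) + gcd(7,10) = 1+1+1+1 = 4.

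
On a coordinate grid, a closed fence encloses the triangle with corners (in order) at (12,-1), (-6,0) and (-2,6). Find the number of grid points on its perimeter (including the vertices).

Summing gcd(|Δx|,|Δy|) over the edges gives the boundary count: gcd(18,1) + gcd(4,6) + gcd(14,7) = 1+2+7 = 10.

10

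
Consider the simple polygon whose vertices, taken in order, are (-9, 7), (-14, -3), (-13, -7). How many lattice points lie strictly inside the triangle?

By the shoelace formula, twice the signed area is |((-9)·(-3) − (-14)·7) + ((-14)·(-7) − (-13)·(-3)) + ((-13)·7 − (-9)·(-7))| = 30, so the area is 15.
Summing gcd(|Δx|,|Δy|) over the edges gives the boundary count: gcd(5,10) + gcd(1,4) + gcd(4,14) = 5+1+2 = 8.
By Pick's theorem A = I + B/2 − 1, so I = 15 − 8/2 + 1 = 12.

12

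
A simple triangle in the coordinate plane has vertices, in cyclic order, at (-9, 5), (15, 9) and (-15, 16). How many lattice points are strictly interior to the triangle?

142

By the shoelace formula, twice the signed area is |[(-9)·9 − 15·5] + [15·16 − (-15)·9] + [(-15)·5 − (-9)·16]| = 288, so the area is 144.
Along each edge there are gcd(|Δx|,|Δy|)+1 lattice points, so counting each shared vertex once the boundary has gcd(24,4) + gcd(30,7) + gcd(6,11) = 4+1+1 = 6.
By Pick's theorem A = I + B/2 − 1, so I = 144 − 6/2 + 1 = 142.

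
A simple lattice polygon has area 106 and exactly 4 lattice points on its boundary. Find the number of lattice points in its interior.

From Pick's theorem, I = A − B/2 + 1 = 106 − 4/2 + 1 = 105.

105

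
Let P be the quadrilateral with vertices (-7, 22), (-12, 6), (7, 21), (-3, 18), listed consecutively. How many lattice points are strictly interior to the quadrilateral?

86

Using the shoelace formula, 2A = |((-7)·6 − (-12)·22) + ((-12)·21 − 7·6) + (7·18 − (-3)·21) + ((-3)·22 − (-7)·18)| = 177, so the area is 177/2.
Summing gcd(|Δx|,|Δy|) over the edges gives the boundary count: gcd(5,16) + gcd(19,15) + gcd(10,3) + gcd(4,4) = 1+1+1+4 = 7.
Pick's theorem gives I = A − B/2 + 1 = 177/2 − 7/2 + 1 = 86.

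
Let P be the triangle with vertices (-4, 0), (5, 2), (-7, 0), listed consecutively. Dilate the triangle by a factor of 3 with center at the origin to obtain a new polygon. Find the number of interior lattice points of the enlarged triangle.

Using the shoelace formula, 2A = |[(-4)·2 − 5·0] + [5·0 − (-7)·2] + [(-7)·0 − (-4)·0]| = 6, so the area is 3.
Along each edge there are gcd(|Δx|,|Δy|)+1 lattice points, so counting each shared vertex once the boundary has gcd(9,2) + gcd(12,2) + gcd(3,0) = 1+2+3 = 6.
Scaling by 3 multiplies the area by 3² = 9 (so the new area is 27) and multiplies the boundary lattice-point count by 3, giving 18.
By Pick's theorem, the interior count of the dilated polygon is 27 − 18/2 + 1 = 19.

19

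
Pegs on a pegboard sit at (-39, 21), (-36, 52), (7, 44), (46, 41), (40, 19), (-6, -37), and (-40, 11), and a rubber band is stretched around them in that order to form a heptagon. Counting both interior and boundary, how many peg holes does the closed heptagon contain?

4530

The shoelace formula gives twice the area as |((-39)·52 − (-36)·21) + ((-36)·44 − 7·52) + (7·41 − 46·44) + (46·19 − 40·41) + (40·(-37) − (-6)·19) + ((-6)·11 − (-40)·(-37)) + ((-40)·21 − (-39)·11)| = 9046, so the area is 4523.
Along each edge there are gcd(|Δx|,|Δy|)+1 lattice points, so counting each shared vertex once the boundary has gcd(3,31) + gcd(43,8) + gcd(39,3) + gcd(6,22) + gcd(46,56) + gcd(34,48) + gcd(1,10) = 1+1+3+2+2+2+1 = 12.
Pick's theorem gives I = A − B/2 + 1 = 4523 − 12/2 + 1 = 4518, so the closed region contains I + B = 4518 + 12 = 4530 lattice points.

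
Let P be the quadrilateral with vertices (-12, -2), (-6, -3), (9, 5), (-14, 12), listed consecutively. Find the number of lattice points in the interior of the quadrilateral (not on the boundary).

184

The shoelace formula gives twice the area as |[(-12)·(-3) − (-6)·(-2)] + [(-6)·5 − 9·(-3)] + [9·12 − (-14)·5] + [(-14)·(-2) − (-12)·12]| = 371, so the area is 185.5.
Summing gcd(|Δx|,|Δy|) over the edges gives the boundary count: gcd(6,1) + gcd(15,8) + gcd(23,7) + gcd(2,14) = 1+1+1+2 = 5.
By Pick's theorem A = I + B/2 − 1, so I = 185.5 − 5/2 + 1 = 184.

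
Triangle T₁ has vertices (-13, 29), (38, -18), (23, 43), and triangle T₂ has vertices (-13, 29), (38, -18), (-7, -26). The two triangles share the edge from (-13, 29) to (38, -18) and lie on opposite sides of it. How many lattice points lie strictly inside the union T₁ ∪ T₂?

2463

The union is the simple quadrilateral with vertices (-13, 29), (23, 43), (38, -18), (-7, -26) in order.
The shoelace formula gives twice the area as |[(-13)·43 − 23·29] + [23·(-18) − 38·43] + [38·(-26) − (-7)·(-18)] + [(-7)·29 − (-13)·(-26)]| = 4929, so the area is 4929/2.
Along each edge there are gcd(|Δx|,|Δy|)+1 lattice points, so counting each shared vertex once the boundary has gcd(36,14) + gcd(15,61) + gcd(45,8) + gcd(6,55) = 2+1+1+1 = 5.
By Pick's theorem I = A − B/2 + 1 = 4929/2 − 5/2 + 1 = 2463.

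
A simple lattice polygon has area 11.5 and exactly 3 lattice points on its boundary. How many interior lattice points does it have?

11

From Pick's theorem, I = A − B/2 + 1 = 11.5 − 3/2 + 1 = 11.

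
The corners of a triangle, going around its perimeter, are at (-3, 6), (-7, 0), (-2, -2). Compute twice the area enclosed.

38

By the shoelace formula, twice the signed area is |((-3)·0 − (-7)·6) + ((-7)·(-2) − (-2)·0) + ((-2)·6 − (-3)·(-2))| = 38, so the area is 19.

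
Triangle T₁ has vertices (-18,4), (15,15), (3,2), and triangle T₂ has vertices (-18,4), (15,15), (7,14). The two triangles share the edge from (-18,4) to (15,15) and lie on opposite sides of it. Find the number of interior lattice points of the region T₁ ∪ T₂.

173

The union is the simple quadrilateral with vertices (-18,4), (3,2), (15,15), (7,14) in order.
By the shoelace formula, twice the signed area is |((-18)·2 − 3·4) + (3·15 − 15·2) + (15·14 − 7·15) + (7·4 − (-18)·14)| = 352, so the area is 176.
The number of boundary lattice points is Σ gcd(|Δx|,|Δy|) = gcd(21,2) + gcd(12,13) + gcd(8,1) + gcd(25,10) = 1+1+1+5 = 8.
By Pick's theorem I = A − B/2 + 1 = 176 − 8/2 + 1 = 173.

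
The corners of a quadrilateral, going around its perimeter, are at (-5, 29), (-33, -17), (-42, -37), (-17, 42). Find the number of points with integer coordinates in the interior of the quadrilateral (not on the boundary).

The shoelace formula gives twice the area as |((-5)·(-17) − (-33)·29) + ((-33)·(-37) − (-42)·(-17)) + ((-42)·42 − (-17)·(-37)) + ((-17)·29 − (-5)·42)| = 1127, so the area is 563.5.
Summing gcd(|Δx|,|Δy|) over the edges gives the boundary count: gcd(28,46) + gcd(9,20) + gcd(25,79) + gcd(12,13) = 2+1+1+1 = 5.
By Pick's theorem A = I + B/2 − 1, so I = 563.5 − 5/2 + 1 = 562.

562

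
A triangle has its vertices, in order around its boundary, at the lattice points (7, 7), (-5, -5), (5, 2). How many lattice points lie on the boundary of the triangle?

14

The number of boundary lattice points is Σ gcd(|Δx|,|Δy|) = gcd(12,12) + gcd(10,7) + gcd(2,5) = 12+1+1 = 14.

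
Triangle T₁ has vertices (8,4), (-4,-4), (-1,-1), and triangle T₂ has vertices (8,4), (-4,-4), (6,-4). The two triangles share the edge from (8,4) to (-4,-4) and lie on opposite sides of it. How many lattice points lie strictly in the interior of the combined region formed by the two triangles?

39

The union is the simple quadrilateral with vertices (8,4), (-1,-1), (-4,-4), (6,-4) in order.
By the shoelace formula, twice the signed area is |(8·(-1) − (-1)·4) + ((-1)·(-4) − (-4)·(-1)) + ((-4)·(-4) − 6·(-4)) + (6·4 − 8·(-4))| = 92, so the area is 46.
Summing gcd(|Δx|,|Δy|) over the edges gives the boundary count: gcd(9,5) + gcd(3,3) + gcd(10,0) + gcd(2,8) = 1+3+10+2 = 16.
By Pick's theorem I = A − B/2 + 1 = 46 − 16/2 + 1 = 39.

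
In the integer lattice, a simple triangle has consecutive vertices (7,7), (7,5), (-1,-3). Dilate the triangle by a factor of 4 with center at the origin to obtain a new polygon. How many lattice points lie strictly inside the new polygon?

By the shoelace formula, twice the signed area is |(7·5 − 7·7) + (7·(-3) − (-1)·5) + ((-1)·7 − 7·(-3))| = 16, so the area is 8.
Along each edge there are gcd(|Δx|,|Δy|)+1 lattice points, so counting each shared vertex once the boundary has gcd(0,2) + gcd(8,8) + gcd(8,10) = 2+8+2 = 12.
Scaling by 4 multiplies the area by 4² = 16 (so the new area is 128) and multiplies the boundary lattice-point count by 4, giving 48.
By Pick's theorem, the interior count of the dilated polygon is 128 − 48/2 + 1 = 105.

105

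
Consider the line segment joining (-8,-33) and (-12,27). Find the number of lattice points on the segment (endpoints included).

5

The number of lattice points on a segment between lattice points is gcd(|Δx|,|Δy|) + 1 = gcd(4,60) + 1 = 4 + 1 = 5.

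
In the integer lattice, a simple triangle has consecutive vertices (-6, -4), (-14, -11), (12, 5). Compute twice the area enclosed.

The shoelace formula gives twice the area as |[(-6)·(-11) − (-14)·(-4)] + [(-14)·5 − 12·(-11)] + [12·(-4) − (-6)·5]| = 54, so the area is 27.

54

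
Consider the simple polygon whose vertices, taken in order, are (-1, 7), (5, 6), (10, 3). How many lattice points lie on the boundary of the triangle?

Summing gcd(|Δx|,|Δy|) over the edges gives the boundary count: gcd(6,1) + gcd(5,3) + gcd(11,4) = 1+1+1 = 3.

3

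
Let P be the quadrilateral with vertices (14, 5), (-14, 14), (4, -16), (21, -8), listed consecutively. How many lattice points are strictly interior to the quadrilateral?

By the shoelace formula, twice the signed area is |(14·14 − (-14)·5) + ((-14)·(-16) − 4·14) + (4·(-8) − 21·(-16)) + (21·5 − 14·(-8))| = 955, so the area is 477.5.
Along each edge there are gcd(|Δx|,|Δy|)+1 lattice points, so counting each shared vertex once the boundary has gcd(28,9) + gcd(18,30) + gcd(17,8) + gcd(7,13) = 1+6+1+1 = 9.
Pick's theorem gives I = A − B/2 + 1 = 477.5 − 9/2 + 1 = 474.

474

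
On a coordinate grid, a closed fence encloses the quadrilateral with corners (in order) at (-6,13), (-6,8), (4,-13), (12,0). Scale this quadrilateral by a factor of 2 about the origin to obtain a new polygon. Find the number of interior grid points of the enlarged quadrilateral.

The shoelace formula gives twice the area as |((-6)·8 − (-6)·13) + ((-6)·(-13) − 4·8) + (4·0 − 12·(-13)) + (12·13 − (-6)·0)| = 388, so the area is 194.
Summing gcd(|Δx|,|Δy|) over the edges gives the boundary count: gcd(0,5) + gcd(10,21) + gcd(8,13) + gcd(18,13) = 5+1+1+1 = 8.
Scaling by 2 multiplies the area by 2² = 4 (so the new area is 776) and multiplies the boundary lattice-point count by 2, giving 16.
By Pick's theorem, the interior count of the dilated polygon is 776 − 16/2 + 1 = 769.

769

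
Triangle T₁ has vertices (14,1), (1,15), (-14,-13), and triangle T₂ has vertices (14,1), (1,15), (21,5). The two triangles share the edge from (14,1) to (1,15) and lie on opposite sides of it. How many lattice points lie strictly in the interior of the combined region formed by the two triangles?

350

The union is the simple quadrilateral with vertices (14,1), (-14,-13), (1,15), (21,5) in order.
The shoelace formula gives twice the area as |[14·(-13) − (-14)·1] + [(-14)·15 − 1·(-13)] + [1·5 − 21·15] + [21·1 − 14·5]| = 724, so the area is 362.
Summing gcd(|Δx|,|Δy|) over the edges gives the boundary count: gcd(28,14) + gcd(15,28) + gcd(20,10) + gcd(7,4) = 14+1+10+1 = 26.
By Pick's theorem I = A − B/2 + 1 = 362 − 26/2 + 1 = 350.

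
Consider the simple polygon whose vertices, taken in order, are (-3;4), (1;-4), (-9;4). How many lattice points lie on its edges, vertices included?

12

Along each edge there are gcd(|Δx|,|Δy|)+1 lattice points, so counting each shared vertex once the boundary has gcd(4,8) + gcd(10,8) + gcd(6,0) = 4+2+6 = 12.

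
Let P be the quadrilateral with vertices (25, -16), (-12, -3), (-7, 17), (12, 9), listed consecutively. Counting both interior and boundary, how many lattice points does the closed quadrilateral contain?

By the shoelace formula, twice the signed area is |[25·(-3) − (-12)·(-16)] + [(-12)·17 − (-7)·(-3)] + [(-7)·9 − 12·17] + [12·(-16) − 25·9]| = 1176, so the area is 588.
Summing gcd(|Δx|,|Δy|) over the edges gives the boundary count: gcd(37,13) + gcd(5,20) + gcd(19,8) + gcd(13,25) = 1+5+1+1 = 8.
Pick's theorem gives I = A − B/2 + 1 = 588 − 8/2 + 1 = 585, so the closed region contains I + B = 585 + 8 = 593 lattice points.

593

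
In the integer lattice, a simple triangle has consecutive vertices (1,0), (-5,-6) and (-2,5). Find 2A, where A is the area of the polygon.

48

Using the shoelace formula, 2A = |[1·(-6) − (-5)·0] + [(-5)·5 − (-2)·(-6)] + [(-2)·0 − 1·5]| = 48, so the area is 24.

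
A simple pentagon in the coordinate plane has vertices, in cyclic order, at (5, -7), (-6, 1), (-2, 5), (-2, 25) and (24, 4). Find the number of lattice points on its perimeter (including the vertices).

The number of boundary lattice points is Σ gcd(|Δx|,|Δy|) = gcd(11,8) + gcd(4,4) + gcd(0,20) + gcd(26,21) + gcd(19,11) = 1+4+20+1+1 = 27.

27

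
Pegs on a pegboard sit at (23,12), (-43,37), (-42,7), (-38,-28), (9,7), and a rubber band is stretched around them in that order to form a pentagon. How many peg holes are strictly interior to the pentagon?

By the shoelace formula, twice the signed area is |[23·37 − (-43)·12] + [(-43)·7 − (-42)·37] + [(-42)·(-28) − (-38)·7] + [(-38)·7 − 9·(-28)] + [9·12 − 23·7]| = 3995, so the area is 1997.5.
Summing gcd(|Δx|,|Δy|) over the edges gives the boundary count: gcd(66,25) + gcd(1,30) + gcd(4,35) + gcd(47,35) + gcd(14,5) = 1+1+1+1+1 = 5.
Pick's theorem gives I = A − B/2 + 1 = 1997.5 − 5/2 + 1 = 1996.

1996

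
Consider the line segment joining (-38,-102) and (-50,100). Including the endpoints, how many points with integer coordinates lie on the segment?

3

The number of lattice points on a segment between lattice points is gcd(|Δx|,|Δy|) + 1 = gcd(12,202) + 1 = 2 + 1 = 3.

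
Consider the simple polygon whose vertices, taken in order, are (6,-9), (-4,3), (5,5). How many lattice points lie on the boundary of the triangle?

Along each edge there are gcd(|Δx|,|Δy|)+1 lattice points, so counting each shared vertex once the boundary has gcd(10,12) + gcd(9,2) + gcd(1,14) = 2+1+1 = 4.

4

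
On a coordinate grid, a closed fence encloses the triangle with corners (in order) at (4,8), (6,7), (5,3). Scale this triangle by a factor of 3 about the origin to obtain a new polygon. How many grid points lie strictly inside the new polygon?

By the shoelace formula, twice the signed area is |[4·7 − 6·8] + [6·3 − 5·7] + [5·8 − 4·3]| = 9, so the area is 9/2.
The number of boundary lattice points is Σ gcd(|Δx|,|Δy|) = gcd(2,1) + gcd(1,4) + gcd(1,5) = 1+1+1 = 3.
Scaling by 3 multiplies the area by 3² = 9 (so the new area is 40.5) and multiplies the boundary lattice-point count by 3, giving 9.
By Pick's theorem, the interior count of the dilated polygon is 40.5 − 9/2 + 1 = 37.

37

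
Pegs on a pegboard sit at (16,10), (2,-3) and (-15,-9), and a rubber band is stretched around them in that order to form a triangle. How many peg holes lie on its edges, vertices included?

3

The number of boundary lattice points is Σ gcd(|Δx|,|Δy|) = gcd(14,13) + gcd(17,6) + gcd(31,19) = 1+1+1 = 3.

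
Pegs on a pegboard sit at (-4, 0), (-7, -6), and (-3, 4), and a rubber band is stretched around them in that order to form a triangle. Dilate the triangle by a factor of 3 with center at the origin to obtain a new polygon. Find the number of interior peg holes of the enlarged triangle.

Using the shoelace formula, 2A = |[(-4)·(-6) − (-7)·0] + [(-7)·4 − (-3)·(-6)] + [(-3)·0 − (-4)·4]| = 6, so the area is 3.
Along each edge there are gcd(|Δx|,|Δy|)+1 lattice points, so counting each shared vertex once the boundary has gcd(3,6) + gcd(4,10) + gcd(1,4) = 3+2+1 = 6.
Scaling by 3 multiplies the area by 3² = 9 (so the new area is 27) and multiplies the boundary lattice-point count by 3, giving 18.
By Pick's theorem, the interior count of the dilated polygon is 27 − 18/2 + 1 = 19.

19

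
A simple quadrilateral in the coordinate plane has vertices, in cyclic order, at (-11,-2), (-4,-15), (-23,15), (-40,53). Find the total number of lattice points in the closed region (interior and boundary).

By the shoelace formula, twice the signed area is |((-11)·(-15) − (-4)·(-2)) + ((-4)·15 − (-23)·(-15)) + ((-23)·53 − (-40)·15) + ((-40)·(-2) − (-11)·53)| = 204, so the area is 102.
The number of boundary lattice points is Σ gcd(|Δx|,|Δy|) = gcd(7,13) + gcd(19,30) + gcd(17,38) + gcd(29,55) = 1+1+1+1 = 4.
Pick's theorem gives I = A − B/2 + 1 = 102 − 4/2 + 1 = 101, so the closed region contains I + B = 101 + 4 = 105 lattice points.

105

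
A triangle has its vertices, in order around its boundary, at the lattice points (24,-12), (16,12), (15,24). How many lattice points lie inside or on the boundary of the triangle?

46

Using the shoelace formula, 2A = |[24·12 − 16·(-12)] + [16·24 − 15·12] + [15·(-12) − 24·24]| = 72, so the area is 36.
The number of boundary lattice points is Σ gcd(|Δx|,|Δy|) = gcd(8,24) + gcd(1,12) + gcd(9,36) = 8+1+9 = 18.
Pick's theorem gives I = A − B/2 + 1 = 36 − 18/2 + 1 = 28, so the closed region contains I + B = 28 + 18 = 46 lattice points.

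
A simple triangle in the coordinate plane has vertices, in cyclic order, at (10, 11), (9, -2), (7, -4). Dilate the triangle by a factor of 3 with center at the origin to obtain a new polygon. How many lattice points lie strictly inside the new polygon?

The shoelace formula gives twice the area as |(10·(-2) − 9·11) + (9·(-4) − 7·(-2)) + (7·11 − 10·(-4))| = 24, so the area is 12.
The number of boundary lattice points is Σ gcd(|Δx|,|Δy|) = gcd(1,13) + gcd(2,2) + gcd(3,15) = 1+2+3 = 6.
Scaling by 3 multiplies the area by 3² = 9 (so the new area is 108) and multiplies the boundary lattice-point count by 3, giving 18.
By Pick's theorem, the interior count of the dilated polygon is 108 − 18/2 + 1 = 100.

100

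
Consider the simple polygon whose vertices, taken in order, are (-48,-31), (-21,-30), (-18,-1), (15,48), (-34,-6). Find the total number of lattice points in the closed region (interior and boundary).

868

By the shoelace formula, twice the signed area is |[(-48)·(-30) − (-21)·(-31)] + [(-21)·(-1) − (-18)·(-30)] + [(-18)·48 − 15·(-1)] + [15·(-6) − (-34)·48] + [(-34)·(-31) − (-48)·(-6)]| = 1729, so the area is 1729/2.
Summing gcd(|Δx|,|Δy|) over the edges gives the boundary count: gcd(27,1) + gcd(3,29) + gcd(33,49) + gcd(49,54) + gcd(14,25) = 1+1+1+1+1 = 5.
Pick's theorem gives I = A − B/2 + 1 = 1729/2 − 5/2 + 1 = 863, so the closed region contains I + B = 863 + 5 = 868 lattice points.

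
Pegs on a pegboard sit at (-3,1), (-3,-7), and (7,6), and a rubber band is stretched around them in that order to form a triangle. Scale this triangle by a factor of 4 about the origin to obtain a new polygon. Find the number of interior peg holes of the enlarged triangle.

613

The shoelace formula gives twice the area as |((-3)·(-7) − (-3)·1) + ((-3)·6 − 7·(-7)) + (7·1 − (-3)·6)| = 80, so the area is 40.
Along each edge there are gcd(|Δx|,|Δy|)+1 lattice points, so counting each shared vertex once the boundary has gcd(0,8) + gcd(10,13) + gcd(10,5) = 8+1+5 = 14.
Scaling by 4 multiplies the area by 4² = 16 (so the new area is 640) and multiplies the boundary lattice-point count by 4, giving 56.
By Pick's theorem, the interior count of the dilated polygon is 640 − 56/2 + 1 = 613.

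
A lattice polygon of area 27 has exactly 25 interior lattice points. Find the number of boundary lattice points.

6

Pick's theorem gives A = I + B/2 − 1, so B = 2(A − I + 1) = 2(27 − 25 + 1) = 6.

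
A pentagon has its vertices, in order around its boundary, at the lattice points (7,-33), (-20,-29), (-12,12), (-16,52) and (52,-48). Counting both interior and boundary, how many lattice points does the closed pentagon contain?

The shoelace formula gives twice the area as |(7·(-29) − (-20)·(-33)) + ((-20)·12 − (-12)·(-29)) + ((-12)·52 − (-16)·12) + ((-16)·(-48) − 52·52) + (52·(-33) − 7·(-48))| = 5199, so the area is 2599.5.
Along each edge there are gcd(|Δx|,|Δy|)+1 lattice points, so counting each shared vertex once the boundary has gcd(27,4) + gcd(8,41) + gcd(4,40) + gcd(68,100) + gcd(45,15) = 1+1+4+4+15 = 25.
Pick's theorem gives I = A − B/2 + 1 = 2599.5 − 25/2 + 1 = 2588, so the closed region contains I + B = 2588 + 25 = 2613 lattice points.

2613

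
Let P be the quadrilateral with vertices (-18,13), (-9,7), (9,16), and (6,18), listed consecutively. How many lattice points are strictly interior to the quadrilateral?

By the shoelace formula, twice the signed area is |((-18)·7 − (-9)·13) + ((-9)·16 − 9·7) + (9·18 − 6·16) + (6·13 − (-18)·18)| = 252, so the area is 126.
Along each edge there are gcd(|Δx|,|Δy|)+1 lattice points, so counting each shared vertex once the boundary has gcd(9,6) + gcd(18,9) + gcd(3,2) + gcd(24,5) = 3+9+1+1 = 14.
By Pick's theorem A = I + B/2 − 1, so I = 126 − 14/2 + 1 = 120.

120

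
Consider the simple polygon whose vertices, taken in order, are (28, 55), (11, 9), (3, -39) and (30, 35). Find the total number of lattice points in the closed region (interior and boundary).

The shoelace formula gives twice the area as |(28·9 − 11·55) + (11·(-39) − 3·9) + (3·35 − 30·(-39)) + (30·55 − 28·35)| = 1136, so the area is 568.
Along each edge there are gcd(|Δx|,|Δy|)+1 lattice points, so counting each shared vertex once the boundary has gcd(17,46) + gcd(8,48) + gcd(27,74) + gcd(2,20) = 1+8+1+2 = 12.
Pick's theorem gives I = A − B/2 + 1 = 568 − 12/2 + 1 = 563, so the closed region contains I + B = 563 + 12 = 575 lattice points.

575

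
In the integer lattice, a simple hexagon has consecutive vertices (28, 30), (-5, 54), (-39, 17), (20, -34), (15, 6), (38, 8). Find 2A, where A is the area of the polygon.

6107

The shoelace formula gives twice the area as |(28·54 − (-5)·30) + ((-5)·17 − (-39)·54) + ((-39)·(-34) − 20·17) + (20·6 − 15·(-34)) + (15·8 − 38·6) + (38·30 − 28·8)| = 6107, so the area is 3053.5.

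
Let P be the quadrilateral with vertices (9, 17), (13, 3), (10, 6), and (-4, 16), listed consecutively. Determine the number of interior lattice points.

84

Using the shoelace formula, 2A = |[9·3 − 13·17] + [13·6 − 10·3] + [10·16 − (-4)·6] + [(-4)·17 − 9·16]| = 174, so the area is 87.
The number of boundary lattice points is Σ gcd(|Δx|,|Δy|) = gcd(4,14) + gcd(3,3) + gcd(14,10) + gcd(13,1) = 2+3+2+1 = 8.
Pick's theorem gives I = A − B/2 + 1 = 87 − 8/2 + 1 = 84.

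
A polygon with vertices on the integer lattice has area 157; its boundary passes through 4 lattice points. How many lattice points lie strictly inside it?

156

Pick's theorem A = I + B/2 − 1 rearranges to I = A − B/2 + 1 = 157 − 4/2 + 1 = 156.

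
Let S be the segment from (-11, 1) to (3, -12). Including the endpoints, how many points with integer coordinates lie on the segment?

2

The number of lattice points on a segment between lattice points is gcd(|Δx|,|Δy|) + 1 = gcd(14,13) + 1 = 1 + 1 = 2.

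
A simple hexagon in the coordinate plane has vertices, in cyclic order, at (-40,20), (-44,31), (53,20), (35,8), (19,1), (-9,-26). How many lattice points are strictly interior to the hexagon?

2486

The shoelace formula gives twice the area as |[(-40)·31 − (-44)·20] + [(-44)·20 − 53·31] + [53·8 − 35·20] + [35·1 − 19·8] + [19·(-26) − (-9)·1] + [(-9)·20 − (-40)·(-26)]| = 4981, so the area is 2490.5.
Along each edge there are gcd(|Δx|,|Δy|)+1 lattice points, so counting each shared vertex once the boundary has gcd(4,11) + gcd(97,11) + gcd(18,12) + gcd(16,7) + gcd(28,27) + gcd(31,46) = 1+1+6+1+1+1 = 11.
By Pick's theorem A = I + B/2 − 1, so I = 2490.5 − 11/2 + 1 = 2486.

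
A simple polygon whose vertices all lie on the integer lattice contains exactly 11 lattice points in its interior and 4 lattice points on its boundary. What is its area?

Pick's theorem states A = I + B/2 − 1, so A = 11 + 4/2 − 1 = 12.

12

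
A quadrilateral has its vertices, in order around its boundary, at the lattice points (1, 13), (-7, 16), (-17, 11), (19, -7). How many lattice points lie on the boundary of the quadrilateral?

The number of boundary lattice points is Σ gcd(|Δx|,|Δy|) = gcd(8,3) + gcd(10,5) + gcd(36,18) + gcd(18,20) = 1+5+18+2 = 26.

26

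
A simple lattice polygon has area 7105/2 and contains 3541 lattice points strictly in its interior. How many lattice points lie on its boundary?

25

Pick's theorem gives A = I + B/2 − 1, so B = 2(A − I + 1) = 2(7105/2 − 3541 + 1) = 25.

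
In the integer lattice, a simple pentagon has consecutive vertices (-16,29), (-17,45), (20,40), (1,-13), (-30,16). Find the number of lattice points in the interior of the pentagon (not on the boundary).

Using the shoelace formula, 2A = |[(-16)·45 − (-17)·29] + [(-17)·40 − 20·45] + [20·(-13) − 1·40] + [1·16 − (-30)·(-13)] + [(-30)·29 − (-16)·16]| = 3095, so the area is 3095/2.
The number of boundary lattice points is Σ gcd(|Δx|,|Δy|) = gcd(1,16) + gcd(37,5) + gcd(19,53) + gcd(31,29) + gcd(14,13) = 1+1+1+1+1 = 5.
Pick's theorem gives I = A − B/2 + 1 = 3095/2 − 5/2 + 1 = 1546.

1546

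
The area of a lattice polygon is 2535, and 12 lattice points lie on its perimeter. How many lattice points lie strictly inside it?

From Pick's theorem, I = A − B/2 + 1 = 2535 − 12/2 + 1 = 2530.

2530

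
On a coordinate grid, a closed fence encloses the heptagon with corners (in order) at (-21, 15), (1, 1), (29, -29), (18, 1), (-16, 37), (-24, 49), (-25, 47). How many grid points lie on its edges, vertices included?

16

The number of boundary lattice points is Σ gcd(|Δx|,|Δy|) = gcd(22,14) + gcd(28,30) + gcd(11,30) + gcd(34,36) + gcd(8,12) + gcd(1,2) + gcd(4,32) = 2+2+1+2+4+1+4 = 16.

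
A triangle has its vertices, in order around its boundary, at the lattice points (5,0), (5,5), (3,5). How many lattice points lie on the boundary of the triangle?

Along each edge there are gcd(|Δx|,|Δy|)+1 lattice points, so counting each shared vertex once the boundary has gcd(0,5) + gcd(2,0) + gcd(2,5) = 5+2+1 = 8.

8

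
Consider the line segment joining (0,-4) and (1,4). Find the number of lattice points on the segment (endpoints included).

The number of lattice points on a segment between lattice points is gcd(|Δx|,|Δy|) + 1 = gcd(1,8) + 1 = 1 + 1 = 2.

2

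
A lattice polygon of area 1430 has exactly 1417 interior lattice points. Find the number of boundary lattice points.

28

Pick's theorem gives A = I + B/2 − 1, so B = 2(A − I + 1) = 2(1430 − 1417 + 1) = 28.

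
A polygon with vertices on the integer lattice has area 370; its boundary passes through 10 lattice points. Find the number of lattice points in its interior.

From Pick's theorem, I = A − B/2 + 1 = 370 − 10/2 + 1 = 366.

366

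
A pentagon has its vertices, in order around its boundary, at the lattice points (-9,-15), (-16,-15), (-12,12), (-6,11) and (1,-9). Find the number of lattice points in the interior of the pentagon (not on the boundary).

The shoelace formula gives twice the area as |[(-9)·(-15) − (-16)·(-15)] + [(-16)·12 − (-12)·(-15)] + [(-12)·11 − (-6)·12] + [(-6)·(-9) − 1·11] + [1·(-15) − (-9)·(-9)]| = 590, so the area is 295.
Along each edge there are gcd(|Δx|,|Δy|)+1 lattice points, so counting each shared vertex once the boundary has gcd(7,0) + gcd(4,27) + gcd(6,1) + gcd(7,20) + gcd(10,6) = 7+1+1+1+2 = 12.
Pick's theorem gives I = A − B/2 + 1 = 295 − 12/2 + 1 = 290.

290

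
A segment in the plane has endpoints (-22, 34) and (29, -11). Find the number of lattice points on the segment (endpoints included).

The number of lattice points on a segment between lattice points is gcd(|Δx|,|Δy|) + 1 = gcd(51,45) + 1 = 3 + 1 = 4.

4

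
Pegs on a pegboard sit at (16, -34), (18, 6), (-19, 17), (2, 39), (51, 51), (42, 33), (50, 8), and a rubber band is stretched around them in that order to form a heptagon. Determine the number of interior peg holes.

Using the shoelace formula, 2A = |[16·6 − 18·(-34)] + [18·17 − (-19)·6] + [(-19)·39 − 2·17] + [2·51 − 51·39] + [51·33 − 42·51] + [42·8 − 50·33] + [50·(-34) − 16·8]| = 5135, so the area is 5135/2.
Along each edge there are gcd(|Δx|,|Δy|)+1 lattice points, so counting each shared vertex once the boundary has gcd(2,40) + gcd(37,11) + gcd(21,22) + gcd(49,12) + gcd(9,18) + gcd(8,25) + gcd(34,42) = 2+1+1+1+9+1+2 = 17.
Pick's theorem gives I = A − B/2 + 1 = 5135/2 − 17/2 + 1 = 2560.

2560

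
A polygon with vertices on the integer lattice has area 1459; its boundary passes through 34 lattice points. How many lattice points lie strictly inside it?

1443

From Pick's theorem, I = A − B/2 + 1 = 1459 − 34/2 + 1 = 1443.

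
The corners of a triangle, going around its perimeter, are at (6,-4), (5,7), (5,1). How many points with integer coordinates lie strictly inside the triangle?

0

The shoelace formula gives twice the area as |[6·7 − 5·(-4)] + [5·1 − 5·7] + [5·(-4) − 6·1]| = 6, so the area is 3.
Summing gcd(|Δx|,|Δy|) over the edges gives the boundary count: gcd(1,11) + gcd(0,6) + gcd(1,5) = 1+6+1 = 8.
Pick's theorem gives I = A − B/2 + 1 = 3 − 8/2 + 1 = 0.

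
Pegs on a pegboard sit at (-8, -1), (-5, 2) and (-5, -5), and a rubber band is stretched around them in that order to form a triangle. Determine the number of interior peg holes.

6

Using the shoelace formula, 2A = |((-8)·2 − (-5)·(-1)) + ((-5)·(-5) − (-5)·2) + ((-5)·(-1) − (-8)·(-5))| = 21, so the area is 21/2.
Along each edge there are gcd(|Δx|,|Δy|)+1 lattice points, so counting each shared vertex once the boundary has gcd(3,3) + gcd(0,7) + gcd(3,4) = 3+7+1 = 11.
Pick's theorem gives I = A − B/2 + 1 = 21/2 − 11/2 + 1 = 6.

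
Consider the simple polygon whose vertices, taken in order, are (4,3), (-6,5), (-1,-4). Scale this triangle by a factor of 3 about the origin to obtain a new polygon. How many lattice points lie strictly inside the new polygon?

355

The shoelace formula gives twice the area as |(4·5 − (-6)·3) + ((-6)·(-4) − (-1)·5) + ((-1)·3 − 4·(-4))| = 80, so the area is 40.
The number of boundary lattice points is Σ gcd(|Δx|,|Δy|) = gcd(10,2) + gcd(5,9) + gcd(5,7) = 2+1+1 = 4.
Scaling by 3 multiplies the area by 3² = 9 (so the new area is 360) and multiplies the boundary lattice-point count by 3, giving 12.
By Pick's theorem, the interior count of the dilated polygon is 360 − 12/2 + 1 = 355.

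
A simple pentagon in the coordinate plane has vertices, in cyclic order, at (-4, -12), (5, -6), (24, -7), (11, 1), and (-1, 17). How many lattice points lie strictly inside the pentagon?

By the shoelace formula, twice the signed area is |((-4)·(-6) − 5·(-12)) + (5·(-7) − 24·(-6)) + (24·1 − 11·(-7)) + (11·17 − (-1)·1) + ((-1)·(-12) − (-4)·17)| = 562, so the area is 281.
Summing gcd(|Δx|,|Δy|) over the edges gives the boundary count: gcd(9,6) + gcd(19,1) + gcd(13,8) + gcd(12,16) + gcd(3,29) = 3+1+1+4+1 = 10.
Pick's theorem gives I = A − B/2 + 1 = 281 − 10/2 + 1 = 277.

277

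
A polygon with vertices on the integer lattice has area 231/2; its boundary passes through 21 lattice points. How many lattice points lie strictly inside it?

From Pick's theorem, I = A − B/2 + 1 = 231/2 − 21/2 + 1 = 106.

106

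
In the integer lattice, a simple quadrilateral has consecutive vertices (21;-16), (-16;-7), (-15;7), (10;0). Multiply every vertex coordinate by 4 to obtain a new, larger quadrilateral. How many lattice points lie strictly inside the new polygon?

The shoelace formula gives twice the area as |[21·(-7) − (-16)·(-16)] + [(-16)·7 − (-15)·(-7)] + [(-15)·0 − 10·7] + [10·(-16) − 21·0]| = 850, so the area is 425.
The number of boundary lattice points is Σ gcd(|Δx|,|Δy|) = gcd(37,9) + gcd(1,14) + gcd(25,7) + gcd(11,16) = 1+1+1+1 = 4.
Scaling by 4 multiplies the area by 4² = 16 (so the new area is 6800) and multiplies the boundary lattice-point count by 4, giving 16.
By Pick's theorem, the interior count of the dilated polygon is 6800 − 16/2 + 1 = 6793.

6793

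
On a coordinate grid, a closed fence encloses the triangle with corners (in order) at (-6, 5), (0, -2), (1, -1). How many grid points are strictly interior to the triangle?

6

By the shoelace formula, twice the signed area is |((-6)·(-2) − 0·5) + (0·(-1) − 1·(-2)) + (1·5 − (-6)·(-1))| = 13, so the area is 13/2.
Along each edge there are gcd(|Δx|,|Δy|)+1 lattice points, so counting each shared vertex once the boundary has gcd(6,7) + gcd(1,1) + gcd(7,6) = 1+1+1 = 3.
Pick's theorem gives I = A − B/2 + 1 = 13/2 − 3/2 + 1 = 6.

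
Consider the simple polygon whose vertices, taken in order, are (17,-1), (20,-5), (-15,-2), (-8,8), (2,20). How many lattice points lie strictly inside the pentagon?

The shoelace formula gives twice the area as |(17·(-5) − 20·(-1)) + (20·(-2) − (-15)·(-5)) + ((-15)·8 − (-8)·(-2)) + ((-8)·20 − 2·8) + (2·(-1) − 17·20)| = 834, so the area is 417.
The number of boundary lattice points is Σ gcd(|Δx|,|Δy|) = gcd(3,4) + gcd(35,3) + gcd(7,10) + gcd(10,12) + gcd(15,21) = 1+1+1+2+3 = 8.
By Pick's theorem A = I + B/2 − 1, so I = 417 − 8/2 + 1 = 414.

414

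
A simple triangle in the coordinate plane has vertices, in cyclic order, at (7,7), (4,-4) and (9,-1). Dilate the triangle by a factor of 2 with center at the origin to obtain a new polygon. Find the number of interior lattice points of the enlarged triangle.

89

By the shoelace formula, twice the signed area is |(7·(-4) − 4·7) + (4·(-1) − 9·(-4)) + (9·7 − 7·(-1))| = 46, so the area is 23.
The number of boundary lattice points is Σ gcd(|Δx|,|Δy|) = gcd(3,11) + gcd(5,3) + gcd(2,8) = 1+1+2 = 4.
Scaling by 2 multiplies the area by 2² = 4 (so the new area is 92) and multiplies the boundary lattice-point count by 2, giving 8.
By Pick's theorem, the interior count of the dilated polygon is 92 − 8/2 + 1 = 89.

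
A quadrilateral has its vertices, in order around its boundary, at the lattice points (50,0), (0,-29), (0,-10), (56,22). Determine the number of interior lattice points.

981

Using the shoelace formula, 2A = |[50·(-29) − 0·0] + [0·(-10) − 0·(-29)] + [0·22 − 56·(-10)] + [56·0 − 50·22]| = 1990, so the area is 995.
Along each edge there are gcd(|Δx|,|Δy|)+1 lattice points, so counting each shared vertex once the boundary has gcd(50,29) + gcd(0,19) + gcd(56,32) + gcd(6,22) = 1+19+8+2 = 30.
By Pick's theorem A = I + B/2 − 1, so I = 995 − 30/2 + 1 = 981.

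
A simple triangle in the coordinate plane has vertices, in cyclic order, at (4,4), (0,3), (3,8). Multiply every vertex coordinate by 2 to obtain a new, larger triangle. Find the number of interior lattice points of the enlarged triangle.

Using the shoelace formula, 2A = |(4·3 − 0·4) + (0·8 − 3·3) + (3·4 − 4·8)| = 17, so the area is 8.5.
The number of boundary lattice points is Σ gcd(|Δx|,|Δy|) = gcd(4,1) + gcd(3,5) + gcd(1,4) = 1+1+1 = 3.
Scaling by 2 multiplies the area by 2² = 4 (so the new area is 34) and multiplies the boundary lattice-point count by 2, giving 6.
By Pick's theorem, the interior count of the dilated polygon is 34 − 6/2 + 1 = 32.

32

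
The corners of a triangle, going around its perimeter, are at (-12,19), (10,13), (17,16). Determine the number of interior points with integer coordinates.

53

Using the shoelace formula, 2A = |[(-12)·13 − 10·19] + [10·16 − 17·13] + [17·19 − (-12)·16]| = 108, so the area is 54.
The number of boundary lattice points is Σ gcd(|Δx|,|Δy|) = gcd(22,6) + gcd(7,3) + gcd(29,3) = 2+1+1 = 4.
By Pick's theorem A = I + B/2 − 1, so I = 54 − 4/2 + 1 = 53.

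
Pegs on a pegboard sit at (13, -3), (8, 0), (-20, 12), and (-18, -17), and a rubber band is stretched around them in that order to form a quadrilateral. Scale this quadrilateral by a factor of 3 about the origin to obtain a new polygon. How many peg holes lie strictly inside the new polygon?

The shoelace formula gives twice the area as |[13·0 − 8·(-3)] + [8·12 − (-20)·0] + [(-20)·(-17) − (-18)·12] + [(-18)·(-3) − 13·(-17)]| = 951, so the area is 951/2.
The number of boundary lattice points is Σ gcd(|Δx|,|Δy|) = gcd(5,3) + gcd(28,12) + gcd(2,29) + gcd(31,14) = 1+4+1+1 = 7.
Scaling by 3 multiplies the area by 3² = 9 (so the new area is 4279.5) and multiplies the boundary lattice-point count by 3, giving 21.
By Pick's theorem, the interior count of the dilated polygon is 4279.5 − 21/2 + 1 = 4270.

4270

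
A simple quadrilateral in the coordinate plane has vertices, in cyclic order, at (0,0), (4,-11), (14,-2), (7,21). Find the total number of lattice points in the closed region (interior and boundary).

By the shoelace formula, twice the signed area is |[0·(-11) − 4·0] + [4·(-2) − 14·(-11)] + [14·21 − 7·(-2)] + [7·0 − 0·21]| = 454, so the area is 227.
Summing gcd(|Δx|,|Δy|) over the edges gives the boundary count: gcd(4,11) + gcd(10,9) + gcd(7,23) + gcd(7,21) = 1+1+1+7 = 10.
Pick's theorem gives I = A − B/2 + 1 = 227 − 10/2 + 1 = 223, so the closed region contains I + B = 223 + 10 = 233 lattice points.

233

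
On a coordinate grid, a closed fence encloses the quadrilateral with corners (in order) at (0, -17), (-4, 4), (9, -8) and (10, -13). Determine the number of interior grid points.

138

Using the shoelace formula, 2A = |(0·4 − (-4)·(-17)) + ((-4)·(-8) − 9·4) + (9·(-13) − 10·(-8)) + (10·(-17) − 0·(-13))| = 279, so the area is 139.5.
Along each edge there are gcd(|Δx|,|Δy|)+1 lattice points, so counting each shared vertex once the boundary has gcd(4,21) + gcd(13,12) + gcd(1,5) + gcd(10,4) = 1+1+1+2 = 5.
Pick's theorem gives I = A − B/2 + 1 = 139.5 − 5/2 + 1 = 138.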